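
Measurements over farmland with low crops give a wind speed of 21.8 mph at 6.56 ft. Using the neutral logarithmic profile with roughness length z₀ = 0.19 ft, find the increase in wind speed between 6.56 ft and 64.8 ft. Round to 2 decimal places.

Log law: V₂ = V₁ · ln(z₂/z₀)/ln(z₁/z₀) = 21.8 × 5.8320/3.5417 = 35.8973 mph
ΔV = 35.8973 − 21.8 = 14.0973 mph

14.10 mph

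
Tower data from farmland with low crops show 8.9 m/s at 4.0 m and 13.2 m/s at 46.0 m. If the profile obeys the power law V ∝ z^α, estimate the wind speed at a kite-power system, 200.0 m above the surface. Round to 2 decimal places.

First find α: α = ln(V₂/V₁)/ln(z₂/z₁) = ln(13.2/8.9)/ln(46.0/4.0) = 0.39417/2.44235 = 0.1614
Extrapolate from 46.0 m to 200.0 m: V₃ = 13.2 × (200.0/46.0)^0.1614 = 13.2 × 1.2677 = 16.7334 m/s

16.73 m/s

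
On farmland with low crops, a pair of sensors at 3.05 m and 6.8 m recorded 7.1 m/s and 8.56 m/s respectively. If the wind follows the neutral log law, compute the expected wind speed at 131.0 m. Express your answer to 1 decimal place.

13.9 m/s

Log law: V ∝ ln(z/z₀). From the pair, with r = V₁/V₂ = 0.82944,
ln z₀ = (ln z₁ − r·ln z₂)/(1 − r) = (1.1151 − 0.82944×1.9169)/0.17056 = -2.7839 → z₀ = 0.06180 m
V₃ = V₁ · ln(z₃/z₀)/ln(z₁/z₀) = 7.1 × 7.6591/3.8991 = 13.9469 m/s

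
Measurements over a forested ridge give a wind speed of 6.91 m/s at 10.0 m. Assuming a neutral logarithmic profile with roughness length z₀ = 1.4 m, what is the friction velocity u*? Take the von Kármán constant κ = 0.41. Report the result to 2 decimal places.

Log law: V(z) = (u*/κ) · ln(z/z₀) ⇒ u* = κ · V / ln(z/z₀)
u* = 0.41 × 6.91 / ln(10.0/1.4) = 0.41 × 6.91 / 1.9661
   = 2.8331 / 1.9661 = 1.4410 m/s

u* ≈ 1.44 m/s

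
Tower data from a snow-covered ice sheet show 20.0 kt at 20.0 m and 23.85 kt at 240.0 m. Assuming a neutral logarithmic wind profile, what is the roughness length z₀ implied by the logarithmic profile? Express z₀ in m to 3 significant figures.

Log law: V(z) ∝ ln(z/z₀). With r = V₁/V₂ = 20.0/23.85 = 0.83857,
r · ln(z₂/z₀) = ln(z₁/z₀) ⇒ ln z₀ = (ln z₁ − r·ln z₂)/(1 − r)
ln z₀ = (2.99573 − 0.83857×5.48064) / 0.16143 = -9.9129
z₀ = exp(-9.9129) = 0.00004953 m

z₀ ≈ 0.0000495 m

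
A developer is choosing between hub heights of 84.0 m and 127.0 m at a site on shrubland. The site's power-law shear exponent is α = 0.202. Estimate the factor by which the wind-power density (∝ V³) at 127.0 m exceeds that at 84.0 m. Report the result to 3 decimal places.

Speed ratio: V_B/V_A = (z_B/z_A)^α = (127.0/84.0)^0.202 = (1.5119)^0.202 = 1.08709
Power-density ratio: P_B/P_A = (V_B/V_A)³ = (1.08709)³ = 1.28467

1.285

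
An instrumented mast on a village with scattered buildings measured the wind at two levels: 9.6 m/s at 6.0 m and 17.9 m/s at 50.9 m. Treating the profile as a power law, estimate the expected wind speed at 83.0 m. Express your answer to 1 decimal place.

20.6 m/s

First find α: α = ln(V₂/V₁)/ln(z₂/z₁) = ln(17.9/9.6)/ln(50.9/6.0) = 0.62304/2.13810 = 0.2914
Extrapolate from 50.9 m to 83.0 m: V₃ = 17.9 × (83.0/50.9)^0.2914 = 17.9 × 1.1531 = 20.6412 m/s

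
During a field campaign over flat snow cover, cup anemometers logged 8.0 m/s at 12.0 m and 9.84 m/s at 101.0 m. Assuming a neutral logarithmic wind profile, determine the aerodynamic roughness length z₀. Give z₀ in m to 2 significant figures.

z₀ ≈ 0.0011 m

Log law: V(z) ∝ ln(z/z₀). With r = V₁/V₂ = 8.0/9.84 = 0.81301,
r · ln(z₂/z₀) = ln(z₁/z₀) ⇒ ln z₀ = (ln z₁ − r·ln z₂)/(1 − r)
ln z₀ = (2.48491 − 0.81301×4.61512) / 0.18699 = -6.7769
z₀ = exp(-6.7769) = 0.001140 m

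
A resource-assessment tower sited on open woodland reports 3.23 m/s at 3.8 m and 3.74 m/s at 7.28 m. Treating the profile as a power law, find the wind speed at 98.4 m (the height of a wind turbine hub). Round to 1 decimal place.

6.7 m/s

First find α: α = ln(V₂/V₁)/ln(z₂/z₁) = ln(3.74/3.23)/ln(7.28/3.8) = 0.14660/0.65013 = 0.2255
Extrapolate from 7.28 m to 98.4 m: V₃ = 3.74 × (98.4/7.28)^0.2255 = 3.74 × 1.7989 = 6.7279 m/s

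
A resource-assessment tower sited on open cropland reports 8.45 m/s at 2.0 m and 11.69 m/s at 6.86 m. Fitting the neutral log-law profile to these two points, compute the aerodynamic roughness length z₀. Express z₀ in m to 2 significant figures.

z₀ ≈ 0.080 m

Log law: V(z) ∝ ln(z/z₀). With r = V₁/V₂ = 8.45/11.69 = 0.72284,
r · ln(z₂/z₀) = ln(z₁/z₀) ⇒ ln z₀ = (ln z₁ − r·ln z₂)/(1 − r)
ln z₀ = (0.69315 − 0.72284×1.92571) / 0.27716 = -2.5214
z₀ = exp(-2.5214) = 0.08035 m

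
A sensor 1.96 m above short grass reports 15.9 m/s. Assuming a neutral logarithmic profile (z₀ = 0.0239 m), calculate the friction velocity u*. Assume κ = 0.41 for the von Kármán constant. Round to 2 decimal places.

u* ≈ 1.48 m/s

Log law: V(z) = (u*/κ) · ln(z/z₀) ⇒ u* = κ · V / ln(z/z₀)
u* = 0.41 × 15.9 / ln(1.96/0.0239) = 0.41 × 15.9 / 4.4068
   = 6.5190 / 4.4068 = 1.4793 m/s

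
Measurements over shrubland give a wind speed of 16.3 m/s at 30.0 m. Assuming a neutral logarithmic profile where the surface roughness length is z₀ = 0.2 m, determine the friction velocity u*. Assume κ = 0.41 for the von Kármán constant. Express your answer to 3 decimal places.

u* ≈ 1.334 m/s

Log law: V(z) = (u*/κ) · ln(z/z₀) ⇒ u* = κ · V / ln(z/z₀)
u* = 0.41 × 16.3 / ln(30.0/0.2) = 0.41 × 16.3 / 5.0106
   = 6.6830 / 5.0106 = 1.3338 m/s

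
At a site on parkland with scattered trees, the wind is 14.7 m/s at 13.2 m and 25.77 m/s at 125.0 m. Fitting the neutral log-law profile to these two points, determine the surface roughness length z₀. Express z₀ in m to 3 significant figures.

z₀ ≈ 0.667 m

Log law: V(z) ∝ ln(z/z₀). With r = V₁/V₂ = 14.7/25.77 = 0.57043,
r · ln(z₂/z₀) = ln(z₁/z₀) ⇒ ln z₀ = (ln z₁ − r·ln z₂)/(1 − r)
ln z₀ = (2.58022 − 0.57043×4.82831) / 0.42957 = -0.4051
z₀ = exp(-0.4051) = 0.6669 m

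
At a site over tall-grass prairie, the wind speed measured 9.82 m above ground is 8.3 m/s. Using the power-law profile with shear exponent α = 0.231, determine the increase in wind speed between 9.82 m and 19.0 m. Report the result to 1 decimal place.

Power law: V₂ = V₁ · (z₂/z₁)^α = 8.3 × (1.9348)^0.231 = 9.6670 m/s
ΔV = 9.6670 − 8.3 = 1.3670 m/s

1.4 m/s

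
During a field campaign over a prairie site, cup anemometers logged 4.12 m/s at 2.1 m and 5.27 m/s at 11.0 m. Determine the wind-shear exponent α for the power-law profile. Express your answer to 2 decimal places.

α ≈ 0.15

Power law: V₂/V₁ = (z₂/z₁)^α ⇒ α = ln(V₂/V₁) / ln(z₂/z₁)
α = ln(5.27/4.12) / ln(11.0/2.1) = ln(1.2791) / ln(5.2381)
  = 0.24618 / 1.65596 = 0.14866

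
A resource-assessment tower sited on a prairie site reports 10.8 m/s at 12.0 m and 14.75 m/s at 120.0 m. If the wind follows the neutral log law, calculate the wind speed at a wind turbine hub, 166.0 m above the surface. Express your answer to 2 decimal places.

Log law: V ∝ ln(z/z₀). From the pair, with r = V₁/V₂ = 0.73220,
ln z₀ = (ln z₁ − r·ln z₂)/(1 − r) = (2.4849 − 0.73220×4.7875)/0.26780 = -3.8108 → z₀ = 0.02213 m
V₃ = V₁ · ln(z₃/z₀)/ln(z₁/z₀) = 10.8 × 8.9228/6.2957 = 15.3067 m/s

15.31 m/s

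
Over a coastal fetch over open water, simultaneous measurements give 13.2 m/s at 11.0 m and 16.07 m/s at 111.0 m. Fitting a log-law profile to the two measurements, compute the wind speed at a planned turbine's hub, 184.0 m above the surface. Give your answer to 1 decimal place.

Log law: V ∝ ln(z/z₀). From the pair, with r = V₁/V₂ = 0.82141,
ln z₀ = (ln z₁ − r·ln z₂)/(1 − r) = (2.3979 − 0.82141×4.7095)/0.17859 = -8.2340 → z₀ = 0.0002655 m
V₃ = V₁ · ln(z₃/z₀)/ln(z₁/z₀) = 13.2 × 13.4490/10.6319 = 16.6975 m/s

16.7 m/s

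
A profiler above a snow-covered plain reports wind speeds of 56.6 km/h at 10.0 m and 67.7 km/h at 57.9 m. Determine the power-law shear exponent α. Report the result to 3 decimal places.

Power law: V₂/V₁ = (z₂/z₁)^α ⇒ α = ln(V₂/V₁) / ln(z₂/z₁)
α = ln(67.7/56.6) / ln(57.9/10.0) = ln(1.1961) / ln(5.7900)
  = 0.17908 / 1.75613 = 0.10197

α ≈ 0.102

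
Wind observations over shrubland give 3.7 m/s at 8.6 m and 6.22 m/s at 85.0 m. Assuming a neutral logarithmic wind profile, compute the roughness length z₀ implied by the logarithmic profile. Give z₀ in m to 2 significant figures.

z₀ ≈ 0.30 m

Log law: V(z) ∝ ln(z/z₀). With r = V₁/V₂ = 3.7/6.22 = 0.59486,
r · ln(z₂/z₀) = ln(z₁/z₀) ⇒ ln z₀ = (ln z₁ − r·ln z₂)/(1 − r)
ln z₀ = (2.15176 − 0.59486×4.44265) / 0.40514 = -1.2118
z₀ = exp(-1.2118) = 0.2976 m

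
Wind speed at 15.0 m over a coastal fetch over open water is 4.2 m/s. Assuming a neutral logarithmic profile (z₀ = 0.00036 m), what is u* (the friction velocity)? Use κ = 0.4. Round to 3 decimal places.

Log law: V(z) = (u*/κ) · ln(z/z₀) ⇒ u* = κ · V / ln(z/z₀)
u* = 0.4 × 4.2 / ln(15.0/0.00036) = 0.4 × 4.2 / 10.6375
   = 1.6800 / 10.6375 = 0.1579 m/s

u* ≈ 0.158 m/s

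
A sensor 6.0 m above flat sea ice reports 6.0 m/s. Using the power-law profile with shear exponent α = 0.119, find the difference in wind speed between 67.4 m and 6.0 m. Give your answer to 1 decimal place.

2.0 m/s

Power law: V₂ = V₁ · (z₂/z₁)^α = 6.0 × (11.2333)^0.119 = 8.0013 m/s
ΔV = 8.0013 − 6.0 = 2.0013 m/s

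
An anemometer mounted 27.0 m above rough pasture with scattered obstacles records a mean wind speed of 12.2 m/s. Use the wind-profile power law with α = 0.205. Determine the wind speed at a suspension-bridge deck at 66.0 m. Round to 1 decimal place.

14.7 m/s

Power-law profile: V₂ = V₁ · (z₂/z₁)^α
V₂ = 12.2 × (66.0/27.0)^0.205 = 12.2 × (2.4444)^0.205
    = 12.2 × 1.2011 = 14.6533 m/s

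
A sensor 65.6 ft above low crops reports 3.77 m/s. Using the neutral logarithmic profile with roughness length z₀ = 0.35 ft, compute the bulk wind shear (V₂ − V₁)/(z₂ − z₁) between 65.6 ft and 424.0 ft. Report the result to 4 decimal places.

0.0038 m/s/ft

Log law: V₂ = V₁ · ln(z₂/z₀)/ln(z₁/z₀) = 3.77 × 7.0996/5.2334 = 5.1143 m/s
ΔV/Δz = (5.1143 − 3.77)/(424.0 − 65.6) = 1.3443/358.4000 = 0.00375 m/s/ft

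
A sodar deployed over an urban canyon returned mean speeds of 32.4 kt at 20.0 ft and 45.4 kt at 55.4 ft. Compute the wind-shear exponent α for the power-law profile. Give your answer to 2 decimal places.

α ≈ 0.33

Power law: V₂/V₁ = (z₂/z₁)^α ⇒ α = ln(V₂/V₁) / ln(z₂/z₁)
α = ln(45.4/32.4) / ln(55.4/20.0) = ln(1.4012) / ln(2.7700)
  = 0.33735 / 1.01885 = 0.33111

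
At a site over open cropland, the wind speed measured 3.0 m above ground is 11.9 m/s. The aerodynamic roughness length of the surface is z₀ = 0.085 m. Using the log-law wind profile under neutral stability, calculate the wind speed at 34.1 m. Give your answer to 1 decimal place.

20.0 m/s

Log law: V(z) ∝ ln(z/z₀), so V₂/V₁ = ln(z₂/z₀) / ln(z₁/z₀).
ln(34.1/0.085) = 5.9944, ln(3.0/0.085) = 3.5637
V₂ = 11.9 × 5.9944/3.5637 = 11.9 × 1.6821 = 20.0166 m/s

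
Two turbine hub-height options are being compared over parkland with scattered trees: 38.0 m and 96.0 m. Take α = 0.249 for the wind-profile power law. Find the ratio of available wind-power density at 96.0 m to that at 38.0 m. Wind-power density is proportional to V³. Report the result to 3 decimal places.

Speed ratio: V_B/V_A = (z_B/z_A)^α = (96.0/38.0)^0.249 = (2.5263)^0.249 = 1.25956
Power-density ratio: P_B/P_A = (V_B/V_A)³ = (1.25956)³ = 1.99829

1.998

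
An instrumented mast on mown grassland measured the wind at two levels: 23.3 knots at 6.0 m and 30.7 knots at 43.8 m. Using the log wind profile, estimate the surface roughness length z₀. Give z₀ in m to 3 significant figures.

Log law: V(z) ∝ ln(z/z₀). With r = V₁/V₂ = 23.3/30.7 = 0.75896,
r · ln(z₂/z₀) = ln(z₁/z₀) ⇒ ln z₀ = (ln z₁ − r·ln z₂)/(1 − r)
ln z₀ = (1.79176 − 0.75896×3.77963) / 0.24104 = -4.4674
z₀ = exp(-4.4674) = 0.01148 m

z₀ ≈ 0.0115 m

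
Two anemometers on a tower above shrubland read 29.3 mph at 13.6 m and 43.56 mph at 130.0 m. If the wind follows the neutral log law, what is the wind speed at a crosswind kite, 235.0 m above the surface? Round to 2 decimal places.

Log law: V ∝ ln(z/z₀). From the pair, with r = V₁/V₂ = 0.67264,
ln z₀ = (ln z₁ − r·ln z₂)/(1 − r) = (2.6101 − 0.67264×4.8675)/0.32736 = -2.0283 → z₀ = 0.1316 m
V₃ = V₁ · ln(z₃/z₀)/ln(z₁/z₀) = 29.3 × 7.4879/4.6384 = 47.2999 mph

47.30 mph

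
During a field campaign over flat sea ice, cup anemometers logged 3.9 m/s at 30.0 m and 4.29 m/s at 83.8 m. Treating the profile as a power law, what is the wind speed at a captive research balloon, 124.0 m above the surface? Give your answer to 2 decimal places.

First find α: α = ln(V₂/V₁)/ln(z₂/z₁) = ln(4.29/3.9)/ln(83.8/30.0) = 0.09531/1.02724 = 0.0928
Extrapolate from 83.8 m to 124.0 m: V₃ = 4.29 × (124.0/83.8)^0.0928 = 4.29 × 1.0370 = 4.4488 m/s

4.45 m/s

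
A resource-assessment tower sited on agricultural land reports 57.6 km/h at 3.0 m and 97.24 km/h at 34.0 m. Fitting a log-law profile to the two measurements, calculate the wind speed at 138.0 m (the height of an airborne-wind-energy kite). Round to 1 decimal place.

120.1 km/h

Log law: V ∝ ln(z/z₀). From the pair, with r = V₁/V₂ = 0.59235,
ln z₀ = (ln z₁ − r·ln z₂)/(1 − r) = (1.0986 − 0.59235×3.5264)/0.40765 = -2.4291 → z₀ = 0.08812 m
V₃ = V₁ · ln(z₃/z₀)/ln(z₁/z₀) = 57.6 × 7.3563/3.5277 = 120.1136 km/h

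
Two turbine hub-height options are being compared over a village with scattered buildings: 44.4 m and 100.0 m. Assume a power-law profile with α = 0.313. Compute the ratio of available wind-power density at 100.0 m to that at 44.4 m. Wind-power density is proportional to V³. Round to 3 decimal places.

2.143

Speed ratio: V_B/V_A = (z_B/z_A)^α = (100.0/44.4)^0.313 = (2.2523)^0.313 = 1.28934
Power-density ratio: P_B/P_A = (V_B/V_A)³ = (1.28934)³ = 2.14342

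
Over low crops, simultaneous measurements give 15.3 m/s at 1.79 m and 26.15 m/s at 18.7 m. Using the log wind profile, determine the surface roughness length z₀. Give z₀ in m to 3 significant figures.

z₀ ≈ 0.0655 m

Log law: V(z) ∝ ln(z/z₀). With r = V₁/V₂ = 15.3/26.15 = 0.58509,
r · ln(z₂/z₀) = ln(z₁/z₀) ⇒ ln z₀ = (ln z₁ − r·ln z₂)/(1 − r)
ln z₀ = (0.58222 − 0.58509×2.92852) / 0.41491 = -2.7264
z₀ = exp(-2.7264) = 0.06545 m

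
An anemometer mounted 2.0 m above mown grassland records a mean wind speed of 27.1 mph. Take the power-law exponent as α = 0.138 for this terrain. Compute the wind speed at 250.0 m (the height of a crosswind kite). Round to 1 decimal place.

Power-law profile: V₂ = V₁ · (z₂/z₁)^α
V₂ = 27.1 × (250.0/2.0)^0.138 = 27.1 × (125.0000)^0.138
    = 27.1 × 1.9470 = 52.7646 mph

52.8 mph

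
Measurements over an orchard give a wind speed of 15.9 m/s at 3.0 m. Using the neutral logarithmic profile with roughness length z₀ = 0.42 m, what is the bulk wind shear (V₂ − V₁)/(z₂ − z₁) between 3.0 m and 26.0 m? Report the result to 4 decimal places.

Log law: V₂ = V₁ · ln(z₂/z₀)/ln(z₁/z₀) = 15.9 × 4.1256/1.9661 = 33.3638 m/s
ΔV/Δz = (33.3638 − 15.9)/(26.0 − 3.0) = 17.4638/23.0000 = 0.75930 m/s/m

0.7593 m/s/m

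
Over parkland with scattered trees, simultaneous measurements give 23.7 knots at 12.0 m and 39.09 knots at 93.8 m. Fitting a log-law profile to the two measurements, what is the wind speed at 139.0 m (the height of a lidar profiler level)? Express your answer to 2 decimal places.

Log law: V ∝ ln(z/z₀). From the pair, with r = V₁/V₂ = 0.60629,
ln z₀ = (ln z₁ − r·ln z₂)/(1 − r) = (2.4849 − 0.60629×4.5412)/0.39371 = -0.6817 → z₀ = 0.5058 m
V₃ = V₁ · ln(z₃/z₀)/ln(z₁/z₀) = 23.7 × 5.6161/3.1666 = 42.0337 knots

42.03 knots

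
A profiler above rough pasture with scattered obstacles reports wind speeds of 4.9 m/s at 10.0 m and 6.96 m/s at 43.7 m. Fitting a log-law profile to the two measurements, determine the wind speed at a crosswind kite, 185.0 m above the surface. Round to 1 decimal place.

9.0 m/s

Log law: V ∝ ln(z/z₀). From the pair, with r = V₁/V₂ = 0.70402,
ln z₀ = (ln z₁ − r·ln z₂)/(1 − r) = (2.3026 − 0.70402×3.7773)/0.29598 = -1.2053 → z₀ = 0.2996 m
V₃ = V₁ · ln(z₃/z₀)/ln(z₁/z₀) = 4.9 × 6.4257/3.5079 = 8.9756 m/s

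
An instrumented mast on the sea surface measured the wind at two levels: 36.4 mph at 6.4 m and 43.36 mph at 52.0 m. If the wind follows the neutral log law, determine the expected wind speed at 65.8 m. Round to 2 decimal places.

44.14 mph

Log law: V ∝ ln(z/z₀). From the pair, with r = V₁/V₂ = 0.83948,
ln z₀ = (ln z₁ − r·ln z₂)/(1 − r) = (1.8563 − 0.83948×3.9512)/0.16052 = -9.1000 → z₀ = 0.0001117 m
V₃ = V₁ · ln(z₃/z₀)/ln(z₁/z₀) = 36.4 × 13.2866/10.9563 = 44.1420 mph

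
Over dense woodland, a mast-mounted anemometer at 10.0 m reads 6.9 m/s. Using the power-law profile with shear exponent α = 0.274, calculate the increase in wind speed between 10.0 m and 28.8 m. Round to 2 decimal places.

Power law: V₂ = V₁ · (z₂/z₁)^α = 6.9 × (2.8800)^0.274 = 9.2198 m/s
ΔV = 9.2198 − 6.9 = 2.3198 m/s

2.32 m/s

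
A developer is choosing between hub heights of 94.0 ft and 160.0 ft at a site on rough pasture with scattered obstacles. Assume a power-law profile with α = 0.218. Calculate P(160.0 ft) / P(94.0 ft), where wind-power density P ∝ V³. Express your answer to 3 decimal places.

1.416

Speed ratio: V_B/V_A = (z_B/z_A)^α = (160.0/94.0)^0.218 = (1.7021)^0.218 = 1.12294
Power-density ratio: P_B/P_A = (V_B/V_A)³ = (1.12294)³ = 1.41602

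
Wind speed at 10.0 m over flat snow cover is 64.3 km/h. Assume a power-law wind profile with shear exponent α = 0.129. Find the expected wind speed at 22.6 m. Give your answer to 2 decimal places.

71.43 km/h

Power-law profile: V₂ = V₁ · (z₂/z₁)^α
V₂ = 64.3 × (22.6/10.0)^0.129 = 64.3 × (2.2600)^0.129
    = 64.3 × 1.1109 = 71.4317 km/h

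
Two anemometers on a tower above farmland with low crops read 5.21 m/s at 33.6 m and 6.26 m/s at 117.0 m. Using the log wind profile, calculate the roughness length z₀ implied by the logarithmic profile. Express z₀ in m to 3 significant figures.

z₀ ≈ 0.0688 m

Log law: V(z) ∝ ln(z/z₀). With r = V₁/V₂ = 5.21/6.26 = 0.83227,
r · ln(z₂/z₀) = ln(z₁/z₀) ⇒ ln z₀ = (ln z₁ − r·ln z₂)/(1 − r)
ln z₀ = (3.51453 − 0.83227×4.76217) / 0.16773 = -2.6762
z₀ = exp(-2.6762) = 0.06883 m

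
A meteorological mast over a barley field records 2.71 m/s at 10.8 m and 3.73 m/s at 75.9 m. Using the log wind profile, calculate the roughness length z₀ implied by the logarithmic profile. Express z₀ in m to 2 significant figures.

Log law: V(z) ∝ ln(z/z₀). With r = V₁/V₂ = 2.71/3.73 = 0.72654,
r · ln(z₂/z₀) = ln(z₁/z₀) ⇒ ln z₀ = (ln z₁ − r·ln z₂)/(1 − r)
ln z₀ = (2.37955 − 0.72654×4.32942) / 0.27346 = -2.8010
z₀ = exp(-2.8010) = 0.06075 m

z₀ ≈ 0.061 m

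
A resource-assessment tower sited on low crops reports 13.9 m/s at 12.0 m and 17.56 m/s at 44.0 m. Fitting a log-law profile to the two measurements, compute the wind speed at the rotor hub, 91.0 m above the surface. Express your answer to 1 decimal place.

Log law: V ∝ ln(z/z₀). From the pair, with r = V₁/V₂ = 0.79157,
ln z₀ = (ln z₁ − r·ln z₂)/(1 − r) = (2.4849 − 0.79157×3.7842)/0.20843 = -2.4495 → z₀ = 0.08633 m
V₃ = V₁ · ln(z₃/z₀)/ln(z₁/z₀) = 13.9 × 6.9604/4.9344 = 19.6070 m/s

19.6 m/s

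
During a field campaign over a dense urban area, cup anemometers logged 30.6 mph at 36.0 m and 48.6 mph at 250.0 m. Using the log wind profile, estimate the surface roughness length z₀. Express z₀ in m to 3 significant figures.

z₀ ≈ 1.34 m

Log law: V(z) ∝ ln(z/z₀). With r = V₁/V₂ = 30.6/48.6 = 0.62963,
r · ln(z₂/z₀) = ln(z₁/z₀) ⇒ ln z₀ = (ln z₁ − r·ln z₂)/(1 − r)
ln z₀ = (3.58352 − 0.62963×5.52146) / 0.37037 = 0.2890
z₀ = exp(0.2890) = 1.335 m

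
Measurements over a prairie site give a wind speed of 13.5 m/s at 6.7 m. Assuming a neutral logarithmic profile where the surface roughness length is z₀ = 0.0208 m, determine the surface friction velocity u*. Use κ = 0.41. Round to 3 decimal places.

u* ≈ 0.958 m/s

Log law: V(z) = (u*/κ) · ln(z/z₀) ⇒ u* = κ · V / ln(z/z₀)
u* = 0.41 × 13.5 / ln(6.7/0.0208) = 0.41 × 13.5 / 5.7749
   = 5.5350 / 5.7749 = 0.9585 m/s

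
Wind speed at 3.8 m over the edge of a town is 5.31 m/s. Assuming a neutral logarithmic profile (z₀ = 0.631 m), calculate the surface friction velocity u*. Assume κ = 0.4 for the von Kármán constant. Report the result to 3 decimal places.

u* ≈ 1.183 m/s

Log law: V(z) = (u*/κ) · ln(z/z₀) ⇒ u* = κ · V / ln(z/z₀)
u* = 0.4 × 5.31 / ln(3.8/0.631) = 0.4 × 5.31 / 1.7955
   = 2.1240 / 1.7955 = 1.1830 m/s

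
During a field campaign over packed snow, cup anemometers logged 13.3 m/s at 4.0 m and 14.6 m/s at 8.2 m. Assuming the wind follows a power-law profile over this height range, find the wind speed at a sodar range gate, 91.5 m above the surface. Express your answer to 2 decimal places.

First find α: α = ln(V₂/V₁)/ln(z₂/z₁) = ln(14.6/13.3)/ln(8.2/4.0) = 0.09326/0.71784 = 0.1299
Extrapolate from 8.2 m to 91.5 m: V₃ = 14.6 × (91.5/8.2)^0.1299 = 14.6 × 1.3680 = 19.9734 m/s

19.97 m/s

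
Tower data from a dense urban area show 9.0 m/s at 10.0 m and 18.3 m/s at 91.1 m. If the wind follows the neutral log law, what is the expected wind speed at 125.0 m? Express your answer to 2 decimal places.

19.63 m/s

Log law: V ∝ ln(z/z₀). From the pair, with r = V₁/V₂ = 0.49180,
ln z₀ = (ln z₁ − r·ln z₂)/(1 − r) = (2.3026 − 0.49180×4.5120)/0.50820 = 0.1645 → z₀ = 1.179 m
V₃ = V₁ · ln(z₃/z₀)/ln(z₁/z₀) = 9.0 × 4.6638/2.1381 = 19.6316 m/s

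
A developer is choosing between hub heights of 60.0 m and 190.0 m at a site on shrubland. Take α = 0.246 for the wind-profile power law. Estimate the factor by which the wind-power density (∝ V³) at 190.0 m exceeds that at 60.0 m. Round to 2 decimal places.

Speed ratio: V_B/V_A = (z_B/z_A)^α = (190.0/60.0)^0.246 = (3.1667)^0.246 = 1.32785
Power-density ratio: P_B/P_A = (V_B/V_A)³ = (1.32785)³ = 2.34123

2.34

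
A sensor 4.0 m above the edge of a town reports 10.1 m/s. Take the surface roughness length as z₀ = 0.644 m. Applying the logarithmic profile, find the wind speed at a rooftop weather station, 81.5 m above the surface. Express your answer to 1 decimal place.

26.8 m/s

Log law: V(z) ∝ ln(z/z₀), so V₂/V₁ = ln(z₂/z₀) / ln(z₁/z₀).
ln(81.5/0.644) = 4.8407, ln(4.0/0.644) = 1.8264
V₂ = 10.1 × 4.8407/1.8264 = 10.1 × 2.6505 = 26.7696 m/s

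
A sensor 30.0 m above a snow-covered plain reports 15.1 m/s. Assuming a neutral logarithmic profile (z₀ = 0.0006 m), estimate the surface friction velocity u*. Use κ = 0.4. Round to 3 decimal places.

Log law: V(z) = (u*/κ) · ln(z/z₀) ⇒ u* = κ · V / ln(z/z₀)
u* = 0.4 × 15.1 / ln(30.0/0.0006) = 0.4 × 15.1 / 10.8198
   = 6.0400 / 10.8198 = 0.5582 m/s

u* ≈ 0.558 m/s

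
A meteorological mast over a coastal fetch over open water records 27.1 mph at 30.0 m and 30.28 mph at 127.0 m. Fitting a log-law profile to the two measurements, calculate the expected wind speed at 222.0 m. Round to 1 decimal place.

31.5 mph

Log law: V ∝ ln(z/z₀). From the pair, with r = V₁/V₂ = 0.89498,
ln z₀ = (ln z₁ − r·ln z₂)/(1 − r) = (3.4012 − 0.89498×4.8442)/0.10502 = -8.8960 → z₀ = 0.0001369 m
V₃ = V₁ · ln(z₃/z₀)/ln(z₁/z₀) = 27.1 × 14.2987/12.2972 = 31.5108 mph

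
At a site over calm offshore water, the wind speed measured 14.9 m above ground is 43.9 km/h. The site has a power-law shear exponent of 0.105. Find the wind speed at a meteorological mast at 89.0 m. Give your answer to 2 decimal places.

Power-law profile: V₂ = V₁ · (z₂/z₁)^α
V₂ = 43.9 × (89.0/14.9)^0.105 = 43.9 × (5.9732)^0.105
    = 43.9 × 1.2064 = 52.9622 km/h

52.96 km/h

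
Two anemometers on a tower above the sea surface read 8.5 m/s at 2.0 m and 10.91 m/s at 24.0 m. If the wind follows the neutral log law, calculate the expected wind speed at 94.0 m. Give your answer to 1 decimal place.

Log law: V ∝ ln(z/z₀). From the pair, with r = V₁/V₂ = 0.77910,
ln z₀ = (ln z₁ − r·ln z₂)/(1 − r) = (0.6931 − 0.77910×3.1781)/0.22090 = -8.0710 → z₀ = 0.0003125 m
V₃ = V₁ · ln(z₃/z₀)/ln(z₁/z₀) = 8.5 × 12.6143/8.7642 = 12.2341 m/s

12.2 m/s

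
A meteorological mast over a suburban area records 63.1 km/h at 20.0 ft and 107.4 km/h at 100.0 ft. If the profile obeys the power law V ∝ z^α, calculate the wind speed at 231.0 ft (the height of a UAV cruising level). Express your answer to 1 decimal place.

First find α: α = ln(V₂/V₁)/ln(z₂/z₁) = ln(107.4/63.1)/ln(100.0/20.0) = 0.53184/1.60944 = 0.3305
Extrapolate from 100.0 ft to 231.0 ft: V₃ = 107.4 × (231.0/100.0)^0.3305 = 107.4 × 1.3187 = 141.6315 km/h

141.6 km/h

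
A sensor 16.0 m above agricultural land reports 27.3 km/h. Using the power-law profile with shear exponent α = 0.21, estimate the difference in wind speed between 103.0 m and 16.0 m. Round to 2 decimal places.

13.06 km/h

Power law: V₂ = V₁ · (z₂/z₁)^α = 27.3 × (6.4375)^0.21 = 40.3639 km/h
ΔV = 40.3639 − 27.3 = 13.0639 km/h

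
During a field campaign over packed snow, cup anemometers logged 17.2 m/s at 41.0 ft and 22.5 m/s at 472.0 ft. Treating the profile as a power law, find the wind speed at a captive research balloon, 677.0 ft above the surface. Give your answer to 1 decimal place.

23.4 m/s

First find α: α = ln(V₂/V₁)/ln(z₂/z₁) = ln(22.5/17.2)/ln(472.0/41.0) = 0.26861/2.44341 = 0.1099
Extrapolate from 472.0 ft to 677.0 ft: V₃ = 22.5 × (677.0/472.0)^0.1099 = 22.5 × 1.0404 = 23.4101 m/s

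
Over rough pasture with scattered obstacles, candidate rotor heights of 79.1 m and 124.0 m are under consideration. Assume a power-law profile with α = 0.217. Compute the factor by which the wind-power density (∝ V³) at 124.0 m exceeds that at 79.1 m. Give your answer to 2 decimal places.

Speed ratio: V_B/V_A = (z_B/z_A)^α = (124.0/79.1)^0.217 = (1.5676)^0.217 = 1.10247
Power-density ratio: P_B/P_A = (V_B/V_A)³ = (1.10247)³ = 1.34000

1.34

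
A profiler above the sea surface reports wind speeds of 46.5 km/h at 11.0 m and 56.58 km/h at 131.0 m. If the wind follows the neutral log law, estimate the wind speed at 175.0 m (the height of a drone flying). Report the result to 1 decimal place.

Log law: V ∝ ln(z/z₀). From the pair, with r = V₁/V₂ = 0.82185,
ln z₀ = (ln z₁ − r·ln z₂)/(1 − r) = (2.3979 − 0.82185×4.8752)/0.17815 = -9.0301 → z₀ = 0.0001197 m
V₃ = V₁ · ln(z₃/z₀)/ln(z₁/z₀) = 46.5 × 14.1949/11.4280 = 57.7583 km/h

57.8 km/h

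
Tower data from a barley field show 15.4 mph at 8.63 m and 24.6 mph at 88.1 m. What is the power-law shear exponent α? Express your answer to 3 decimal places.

Power law: V₂/V₁ = (z₂/z₁)^α ⇒ α = ln(V₂/V₁) / ln(z₂/z₁)
α = ln(24.6/15.4) / ln(88.1/8.63) = ln(1.5974) / ln(10.2086)
  = 0.46838 / 2.32323 = 0.20161

α ≈ 0.202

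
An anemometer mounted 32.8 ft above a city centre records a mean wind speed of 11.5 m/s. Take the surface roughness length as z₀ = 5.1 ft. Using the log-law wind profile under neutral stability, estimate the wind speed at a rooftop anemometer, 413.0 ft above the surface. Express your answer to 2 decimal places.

27.15 m/s

Log law: V(z) ∝ ln(z/z₀), so V₂/V₁ = ln(z₂/z₀) / ln(z₁/z₀).
ln(413.0/5.1) = 4.3942, ln(32.8/5.1) = 1.8612
V₂ = 11.5 × 4.3942/1.8612 = 11.5 × 2.3610 = 27.1511 m/s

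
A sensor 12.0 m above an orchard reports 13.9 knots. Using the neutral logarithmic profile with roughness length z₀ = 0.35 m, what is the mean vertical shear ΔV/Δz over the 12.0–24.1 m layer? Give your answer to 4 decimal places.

Log law: V₂ = V₁ · ln(z₂/z₀)/ln(z₁/z₀) = 13.9 × 4.2320/3.5347 = 16.6421 knots
ΔV/Δz = (16.6421 − 13.9)/(24.1 − 12.0) = 2.7421/12.1000 = 0.22662 knots/m

0.2266 knots/m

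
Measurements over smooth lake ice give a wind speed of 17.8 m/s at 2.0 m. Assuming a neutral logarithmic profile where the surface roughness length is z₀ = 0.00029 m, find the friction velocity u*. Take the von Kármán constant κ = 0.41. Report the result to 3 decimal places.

u* ≈ 0.826 m/s

Log law: V(z) = (u*/κ) · ln(z/z₀) ⇒ u* = κ · V / ln(z/z₀)
u* = 0.41 × 17.8 / ln(2.0/0.00029) = 0.41 × 17.8 / 8.8388
   = 7.2980 / 8.8388 = 0.8257 m/s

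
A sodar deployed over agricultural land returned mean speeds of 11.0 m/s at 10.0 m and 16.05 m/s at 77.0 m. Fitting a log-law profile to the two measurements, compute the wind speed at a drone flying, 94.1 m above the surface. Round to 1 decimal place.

16.5 m/s

Log law: V ∝ ln(z/z₀). From the pair, with r = V₁/V₂ = 0.68536,
ln z₀ = (ln z₁ − r·ln z₂)/(1 − r) = (2.3026 − 0.68536×4.3438)/0.31464 = -2.1436 → z₀ = 0.1172 m
V₃ = V₁ · ln(z₃/z₀)/ln(z₁/z₀) = 11.0 × 6.6880/4.4462 = 16.5462 m/s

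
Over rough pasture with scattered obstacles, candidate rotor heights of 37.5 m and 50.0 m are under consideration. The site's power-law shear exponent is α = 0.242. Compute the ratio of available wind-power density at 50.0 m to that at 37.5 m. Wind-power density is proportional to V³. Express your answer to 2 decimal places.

1.23

Speed ratio: V_B/V_A = (z_B/z_A)^α = (50.0/37.5)^0.242 = (1.3333)^0.242 = 1.07210
Power-density ratio: P_B/P_A = (V_B/V_A)³ = (1.07210)³ = 1.23227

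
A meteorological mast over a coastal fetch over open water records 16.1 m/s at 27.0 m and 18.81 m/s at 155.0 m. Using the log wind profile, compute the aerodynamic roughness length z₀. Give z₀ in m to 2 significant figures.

Log law: V(z) ∝ ln(z/z₀). With r = V₁/V₂ = 16.1/18.81 = 0.85593,
r · ln(z₂/z₀) = ln(z₁/z₀) ⇒ ln z₀ = (ln z₁ − r·ln z₂)/(1 − r)
ln z₀ = (3.29584 − 0.85593×5.04343) / 0.14407 = -7.0865
z₀ = exp(-7.0865) = 0.0008363 m

z₀ ≈ 0.00084 m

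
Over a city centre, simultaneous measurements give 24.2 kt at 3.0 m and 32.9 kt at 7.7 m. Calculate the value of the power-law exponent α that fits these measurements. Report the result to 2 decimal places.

Power law: V₂/V₁ = (z₂/z₁)^α ⇒ α = ln(V₂/V₁) / ln(z₂/z₁)
α = ln(32.9/24.2) / ln(7.7/3.0) = ln(1.3595) / ln(2.5667)
  = 0.30712 / 0.94261 = 0.32582

α ≈ 0.33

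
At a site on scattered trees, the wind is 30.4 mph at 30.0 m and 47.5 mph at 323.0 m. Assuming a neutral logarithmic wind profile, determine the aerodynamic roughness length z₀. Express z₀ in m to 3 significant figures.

z₀ ≈ 0.439 m

Log law: V(z) ∝ ln(z/z₀). With r = V₁/V₂ = 30.4/47.5 = 0.64000,
r · ln(z₂/z₀) = ln(z₁/z₀) ⇒ ln z₀ = (ln z₁ − r·ln z₂)/(1 − r)
ln z₀ = (3.40120 − 0.64000×5.77765) / 0.36000 = -0.8236
z₀ = exp(-0.8236) = 0.4388 m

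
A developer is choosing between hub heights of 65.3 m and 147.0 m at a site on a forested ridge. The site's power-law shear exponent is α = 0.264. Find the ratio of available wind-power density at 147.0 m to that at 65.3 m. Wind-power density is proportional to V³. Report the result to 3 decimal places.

1.902

Speed ratio: V_B/V_A = (z_B/z_A)^α = (147.0/65.3)^0.264 = (2.2511)^0.264 = 1.23890
Power-density ratio: P_B/P_A = (V_B/V_A)³ = (1.23890)³ = 1.90153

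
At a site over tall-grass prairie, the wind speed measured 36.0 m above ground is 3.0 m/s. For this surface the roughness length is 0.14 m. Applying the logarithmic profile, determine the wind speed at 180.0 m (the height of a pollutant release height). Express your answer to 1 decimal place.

Log law: V(z) ∝ ln(z/z₀), so V₂/V₁ = ln(z₂/z₀) / ln(z₁/z₀).
ln(180.0/0.14) = 7.1591, ln(36.0/0.14) = 5.5496
V₂ = 3.0 × 7.1591/5.5496 = 3.0 × 1.2900 = 3.8700 m/s

3.9 m/s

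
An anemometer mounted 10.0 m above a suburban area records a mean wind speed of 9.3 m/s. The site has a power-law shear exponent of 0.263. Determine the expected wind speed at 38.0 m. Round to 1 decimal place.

Power-law profile: V₂ = V₁ · (z₂/z₁)^α
V₂ = 9.3 × (38.0/10.0)^0.263 = 9.3 × (3.8000)^0.263
    = 9.3 × 1.4206 = 13.2119 m/s

13.2 m/s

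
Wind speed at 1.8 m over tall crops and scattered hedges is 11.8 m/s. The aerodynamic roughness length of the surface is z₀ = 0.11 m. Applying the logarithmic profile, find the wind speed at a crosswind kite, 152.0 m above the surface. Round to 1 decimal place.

30.5 m/s

Log law: V(z) ∝ ln(z/z₀), so V₂/V₁ = ln(z₂/z₀) / ln(z₁/z₀).
ln(152.0/0.11) = 7.2312, ln(1.8/0.11) = 2.7951
V₂ = 11.8 × 7.2312/2.7951 = 11.8 × 2.5871 = 30.5280 m/s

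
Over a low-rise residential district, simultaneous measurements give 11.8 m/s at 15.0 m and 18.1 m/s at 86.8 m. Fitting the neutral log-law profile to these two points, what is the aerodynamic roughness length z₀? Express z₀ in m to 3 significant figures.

Log law: V(z) ∝ ln(z/z₀). With r = V₁/V₂ = 11.8/18.1 = 0.65193,
r · ln(z₂/z₀) = ln(z₁/z₀) ⇒ ln z₀ = (ln z₁ − r·ln z₂)/(1 − r)
ln z₀ = (2.70805 − 0.65193×4.46361) / 0.34807 = -0.5801
z₀ = exp(-0.5801) = 0.5598 m

z₀ ≈ 0.560 m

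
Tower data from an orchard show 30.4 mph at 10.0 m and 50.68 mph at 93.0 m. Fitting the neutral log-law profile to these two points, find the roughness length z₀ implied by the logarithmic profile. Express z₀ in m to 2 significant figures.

z₀ ≈ 0.35 m

Log law: V(z) ∝ ln(z/z₀). With r = V₁/V₂ = 30.4/50.68 = 0.59984,
r · ln(z₂/z₀) = ln(z₁/z₀) ⇒ ln z₀ = (ln z₁ − r·ln z₂)/(1 − r)
ln z₀ = (2.30259 − 0.59984×4.53260) / 0.40016 = -1.0402
z₀ = exp(-1.0402) = 0.3534 m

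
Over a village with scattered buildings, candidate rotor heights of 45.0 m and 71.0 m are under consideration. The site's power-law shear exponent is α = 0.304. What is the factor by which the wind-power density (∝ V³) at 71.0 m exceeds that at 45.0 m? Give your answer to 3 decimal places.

Speed ratio: V_B/V_A = (z_B/z_A)^α = (71.0/45.0)^0.304 = (1.5778)^0.304 = 1.14870
Power-density ratio: P_B/P_A = (V_B/V_A)³ = (1.14870)³ = 1.51572

1.516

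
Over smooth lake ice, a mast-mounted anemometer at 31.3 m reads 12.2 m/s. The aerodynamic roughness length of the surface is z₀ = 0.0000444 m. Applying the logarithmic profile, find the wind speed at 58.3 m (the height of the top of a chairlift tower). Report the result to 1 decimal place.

Log law: V(z) ∝ ln(z/z₀), so V₂/V₁ = ln(z₂/z₀) / ln(z₁/z₀).
ln(58.3/0.0000444) = 14.0879, ln(31.3/0.0000444) = 13.4659
V₂ = 12.2 × 14.0879/13.4659 = 12.2 × 1.0462 = 12.7635 m/s

12.8 m/s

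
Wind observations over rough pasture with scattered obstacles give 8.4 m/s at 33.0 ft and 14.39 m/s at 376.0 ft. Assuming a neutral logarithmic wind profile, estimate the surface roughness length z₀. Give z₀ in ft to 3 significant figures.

z₀ ≈ 1.09 ft

Log law: V(z) ∝ ln(z/z₀). With r = V₁/V₂ = 8.4/14.39 = 0.58374,
r · ln(z₂/z₀) = ln(z₁/z₀) ⇒ ln z₀ = (ln z₁ − r·ln z₂)/(1 − r)
ln z₀ = (3.49651 − 0.58374×5.92959) / 0.41626 = 0.0845
z₀ = exp(0.0845) = 1.088 ft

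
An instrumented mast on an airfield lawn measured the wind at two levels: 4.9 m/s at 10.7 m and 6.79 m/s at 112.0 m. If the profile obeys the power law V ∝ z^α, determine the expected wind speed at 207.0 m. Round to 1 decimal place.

7.4 m/s

First find α: α = ln(V₂/V₁)/ln(z₂/z₁) = ln(6.79/4.9)/ln(112.0/10.7) = 0.32622/2.34826 = 0.1389
Extrapolate from 112.0 m to 207.0 m: V₃ = 6.79 × (207.0/112.0)^0.1389 = 6.79 × 1.0891 = 7.3948 m/s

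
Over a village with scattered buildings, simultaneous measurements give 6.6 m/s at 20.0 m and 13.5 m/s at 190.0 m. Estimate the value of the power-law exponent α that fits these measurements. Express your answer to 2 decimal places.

Power law: V₂/V₁ = (z₂/z₁)^α ⇒ α = ln(V₂/V₁) / ln(z₂/z₁)
α = ln(13.5/6.6) / ln(190.0/20.0) = ln(2.0455) / ln(9.5000)
  = 0.71562 / 2.25129 = 0.31787

α ≈ 0.32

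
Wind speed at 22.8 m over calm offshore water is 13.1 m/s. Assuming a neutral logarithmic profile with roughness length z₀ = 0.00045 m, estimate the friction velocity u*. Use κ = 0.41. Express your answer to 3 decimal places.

u* ≈ 0.496 m/s

Log law: V(z) = (u*/κ) · ln(z/z₀) ⇒ u* = κ · V / ln(z/z₀)
u* = 0.41 × 13.1 / ln(22.8/0.00045) = 0.41 × 13.1 / 10.8330
   = 5.3710 / 10.8330 = 0.4958 m/s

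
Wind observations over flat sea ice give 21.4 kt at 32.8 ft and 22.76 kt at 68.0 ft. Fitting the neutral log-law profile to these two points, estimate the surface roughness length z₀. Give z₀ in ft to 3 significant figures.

z₀ ≈ 0.000342 ft

Log law: V(z) ∝ ln(z/z₀). With r = V₁/V₂ = 21.4/22.76 = 0.94025,
r · ln(z₂/z₀) = ln(z₁/z₀) ⇒ ln z₀ = (ln z₁ − r·ln z₂)/(1 − r)
ln z₀ = (3.49043 − 0.94025×4.21951) / 0.05975 = -7.9818
z₀ = exp(-7.9818) = 0.0003416 ft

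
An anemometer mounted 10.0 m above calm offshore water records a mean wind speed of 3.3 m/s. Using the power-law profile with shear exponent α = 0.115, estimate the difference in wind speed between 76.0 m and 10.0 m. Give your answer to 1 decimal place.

Power law: V₂ = V₁ · (z₂/z₁)^α = 3.3 × (7.6000)^0.115 = 4.1668 m/s
ΔV = 4.1668 − 3.3 = 0.8668 m/s

0.9 m/s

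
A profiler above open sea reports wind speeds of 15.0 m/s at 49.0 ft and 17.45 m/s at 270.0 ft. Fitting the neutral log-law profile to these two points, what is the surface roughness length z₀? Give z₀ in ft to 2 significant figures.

z₀ ≈ 0.0014 ft

Log law: V(z) ∝ ln(z/z₀). With r = V₁/V₂ = 15.0/17.45 = 0.85960,
r · ln(z₂/z₀) = ln(z₁/z₀) ⇒ ln z₀ = (ln z₁ − r·ln z₂)/(1 − r)
ln z₀ = (3.89182 − 0.85960×5.59842) / 0.14040 = -6.5568
z₀ = exp(-6.5568) = 0.001420 ft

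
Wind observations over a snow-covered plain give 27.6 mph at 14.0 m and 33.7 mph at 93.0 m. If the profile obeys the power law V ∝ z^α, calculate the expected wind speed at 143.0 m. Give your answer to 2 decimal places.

35.26 mph

First find α: α = ln(V₂/V₁)/ln(z₂/z₁) = ln(33.7/27.6)/ln(93.0/14.0) = 0.19968/1.89354 = 0.1055
Extrapolate from 93.0 m to 143.0 m: V₃ = 33.7 × (143.0/93.0)^0.1055 = 33.7 × 1.0464 = 35.2642 mph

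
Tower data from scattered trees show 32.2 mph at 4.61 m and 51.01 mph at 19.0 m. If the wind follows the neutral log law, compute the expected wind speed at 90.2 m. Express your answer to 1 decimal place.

Log law: V ∝ ln(z/z₀). From the pair, with r = V₁/V₂ = 0.63125,
ln z₀ = (ln z₁ − r·ln z₂)/(1 − r) = (1.5282 − 0.63125×2.9444)/0.36875 = -0.8961 → z₀ = 0.4081 m
V₃ = V₁ · ln(z₃/z₀)/ln(z₁/z₀) = 32.2 × 5.3982/2.4243 = 71.6978 mph

71.7 mph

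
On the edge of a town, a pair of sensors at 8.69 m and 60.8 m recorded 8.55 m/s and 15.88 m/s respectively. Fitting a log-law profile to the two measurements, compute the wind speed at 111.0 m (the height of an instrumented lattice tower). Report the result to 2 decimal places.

Log law: V ∝ ln(z/z₀). From the pair, with r = V₁/V₂ = 0.53841,
ln z₀ = (ln z₁ − r·ln z₂)/(1 − r) = (2.1622 − 0.53841×4.1076)/0.46159 = -0.1070 → z₀ = 0.8985 m
V₃ = V₁ · ln(z₃/z₀)/ln(z₁/z₀) = 8.55 × 4.8166/2.2692 = 18.1480 m/s

18.15 m/s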